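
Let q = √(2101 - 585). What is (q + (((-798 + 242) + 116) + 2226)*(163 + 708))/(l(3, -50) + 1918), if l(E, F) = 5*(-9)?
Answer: 1555606/1873 + 2*√379/1873 ≈ 830.56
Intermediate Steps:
q = 2*√379 (q = √1516 = 2*√379 ≈ 38.936)
l(E, F) = -45
(q + (((-798 + 242) + 116) + 2226)*(163 + 708))/(l(3, -50) + 1918) = (2*√379 + (((-798 + 242) + 116) + 2226)*(163 + 708))/(-45 + 1918) = (2*√379 + ((-556 + 116) + 2226)*871)/1873 = (2*√379 + (-440 + 2226)*871)*(1/1873) = (2*√379 + 1786*871)*(1/1873) = (2*√379 + 1555606)*(1/1873) = (1555606 + 2*√379)*(1/1873) = 1555606/1873 + 2*√379/1873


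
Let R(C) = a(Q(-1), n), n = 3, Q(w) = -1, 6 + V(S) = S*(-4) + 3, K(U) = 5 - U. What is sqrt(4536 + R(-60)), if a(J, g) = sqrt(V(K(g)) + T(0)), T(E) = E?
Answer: sqrt(4536 + I*sqrt(11)) ≈ 67.35 + 0.0246*I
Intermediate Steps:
V(S) = -3 - 4*S (V(S) = -6 + (S*(-4) + 3) = -6 + (-4*S + 3) = -6 + (3 - 4*S) = -3 - 4*S)
a(J, g) = sqrt(-23 + 4*g) (a(J, g) = sqrt((-3 - 4*(5 - g)) + 0) = sqrt((-3 + (-20 + 4*g)) + 0) = sqrt((-23 + 4*g) + 0) = sqrt(-23 + 4*g))
R(C) = I*sqrt(11) (R(C) = sqrt(-23 + 4*3) = sqrt(-23 + 12) = sqrt(-11) = I*sqrt(11))
sqrt(4536 + R(-60)) = sqrt(4536 + I*sqrt(11))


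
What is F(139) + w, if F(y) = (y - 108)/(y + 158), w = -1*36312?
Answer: -10784633/297 ≈ -36312.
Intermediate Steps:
w = -36312
F(y) = (-108 + y)/(158 + y)
F(139) + w = (-108 + 139)/(158 + 139) - 36312 = 31/297 - 36312 = -10784633/297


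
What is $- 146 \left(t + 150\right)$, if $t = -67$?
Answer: $-12118$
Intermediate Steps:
$- 146 \left(t + 150\right) = - 146 \left(-67 + 150\right) = \left(-146\right) 83 = -12118$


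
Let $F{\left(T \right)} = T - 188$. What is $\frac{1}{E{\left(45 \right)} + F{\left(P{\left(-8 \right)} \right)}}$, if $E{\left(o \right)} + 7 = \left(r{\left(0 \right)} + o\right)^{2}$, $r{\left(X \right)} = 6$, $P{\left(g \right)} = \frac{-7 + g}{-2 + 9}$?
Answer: $\frac{7}{16827} \approx 0.000416$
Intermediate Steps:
$P{\left(g \right)} = -1 + \frac{g}{7}$ ($P{\left(g \right)} = \frac{-7 + g}{7} = \left(-7 + g\right) \frac{1}{7} = -1 + \frac{g}{7}$)
$F{\left(T \right)} = -188 + T$
$E{\left(o \right)} = -7 + \left(6 + o\right)^{2}$
$\frac{1}{E{\left(45 \right)} + F{\left(P{\left(-8 \right)} \right)}} = \frac{1}{\left(-7 + \left(6 + 45\right)^{2}\right) + \left(-188 + \left(-1 + \frac{1}{7} \left(-8\right)\right)\right)} = \frac{1}{\left(-7 + 51^{2}\right) - \frac{1331}{7}} = \frac{1}{\left(-7 + 2601\right) - \frac{1331}{7}} = \frac{1}{2594 - \frac{1331}{7}} = \frac{1}{\frac{16827}{7}} = \frac{7}{16827}$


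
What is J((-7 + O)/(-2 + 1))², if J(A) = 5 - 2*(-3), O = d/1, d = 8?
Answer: 121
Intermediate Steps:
O = 8 (O = 8/1 = 8*1 = 8)
J(A) = 11 (J(A) = 5 + 6 = 11)
J((-7 + O)/(-2 + 1))² = 11² = 121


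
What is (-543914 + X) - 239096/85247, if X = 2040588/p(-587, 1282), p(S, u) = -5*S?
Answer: -135914000626254/250199945 ≈ -5.4322e+5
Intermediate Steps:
X = 2040588/2935 (X = 2040588/((-5*(-587))) = 2040588/2935 ≈ 695.26)
(-543914 + X) - 239096/85247 = (-543914 + 2040588/2935) - 239096/85247 = -1594347002/2935 - 239096*1/85247 = -1594347002/2935 - 239096/85247 = -135914000626254/250199945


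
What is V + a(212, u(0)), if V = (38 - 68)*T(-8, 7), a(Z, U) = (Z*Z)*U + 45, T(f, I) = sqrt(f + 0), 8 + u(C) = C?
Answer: -359507 - 60*I*sqrt(2) ≈ -3.5951e+5 - 84.853*I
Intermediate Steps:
u(C) = -8 + C
T(f, I) = sqrt(f)
a(Z, U) = 45 + U*Z**2 (a(Z, U) = Z**2*U + 45 = U*Z**2 + 45 = 45 + U*Z**2)
V = -60*I*sqrt(2) (V = (38 - 68)*sqrt(-8) = -60*I*sqrt(2) ≈ -84.853*I)
V + a(212, u(0)) = -60*I*sqrt(2) + (45 + (-8 + 0)*212**2) = -60*I*sqrt(2) + (45 - 8*44944) = -60*I*sqrt(2) + (45 - 359552) = -60*I*sqrt(2) - 359507 = -359507 - 60*I*sqrt(2)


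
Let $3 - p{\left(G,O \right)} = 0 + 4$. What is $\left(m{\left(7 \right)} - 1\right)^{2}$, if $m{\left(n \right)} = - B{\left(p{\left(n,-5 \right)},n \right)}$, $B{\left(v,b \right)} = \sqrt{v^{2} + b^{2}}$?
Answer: $51 + 10 \sqrt{2} \approx 65.142$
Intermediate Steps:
$p{\left(G,O \right)} = -1$ ($p{\left(G,O \right)} = 3 - \left(0 + 4\right) = 3 - 4 = -1$)
$B{\left(v,b \right)} = \sqrt{b^{2} + v^{2}}$
$m{\left(n \right)} = - \sqrt{1 + n^{2}}$ ($m{\left(n \right)} = - \sqrt{n^{2} + \left(-1\right)^{2}} = - \sqrt{n^{2} + 1} = - \sqrt{1 + n^{2}}$)
$\left(m{\left(7 \right)} - 1\right)^{2} = \left(- \sqrt{1 + 7^{2}} - 1\right)^{2} = \left(- \sqrt{1 + 49} - 1\right)^{2} = \left(- \sqrt{50} - 1\right)^{2} = \left(- 5 \sqrt{2} - 1\right)^{2} = \left(-1 - 5 \sqrt{2}\right)^{2}$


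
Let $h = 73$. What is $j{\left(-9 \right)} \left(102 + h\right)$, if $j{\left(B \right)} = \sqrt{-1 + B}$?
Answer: $175 i \sqrt{10} \approx 553.4 i$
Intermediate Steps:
$j{\left(-9 \right)} \left(102 + h\right) = \sqrt{-1 - 9} \left(102 + 73\right) = \sqrt{-10} \cdot 175 = i \sqrt{10} \cdot 175 = 175 i \sqrt{10}$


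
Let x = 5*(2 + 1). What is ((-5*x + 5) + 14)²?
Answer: 3136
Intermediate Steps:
x = 15 (x = 5*3 = 15)
((-5*x + 5) + 14)² = ((-5*15 + 5) + 14)² = ((-75 + 5) + 14)² = (-70 + 14)² = (-56)² = 3136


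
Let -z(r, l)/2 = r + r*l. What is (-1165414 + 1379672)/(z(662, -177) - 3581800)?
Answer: -107129/1674388 ≈ -0.063981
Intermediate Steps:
z(r, l) = -2*r - 2*l*r (z(r, l) = -2*(r + r*l) = -2*(r + l*r) = -2*r - 2*l*r)
(-1165414 + 1379672)/(z(662, -177) - 3581800) = (-1165414 + 1379672)/(-2*662*(1 - 177) - 3581800) = 214258/(-2*662*(-176) - 3581800) = 214258/(233024 - 3581800) = 214258/(-3348776) = 214258*(-1/3348776) = -107129/1674388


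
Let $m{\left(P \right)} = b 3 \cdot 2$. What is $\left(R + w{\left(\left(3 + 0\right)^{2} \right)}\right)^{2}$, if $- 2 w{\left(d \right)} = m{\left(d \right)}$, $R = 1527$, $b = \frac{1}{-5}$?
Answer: $\frac{58339044}{25} \approx 2.3336 \cdot 10^{6}$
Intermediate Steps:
$b = - \frac{1}{5} \approx -0.2$
$m{\left(P \right)} = - \frac{6}{5}$ ($m{\left(P \right)} = \left(- \frac{1}{5}\right) 3 \cdot 2 = \left(- \frac{3}{5}\right) 2 = - \frac{6}{5}$)
$w{\left(d \right)} = \frac{3}{5}$ ($w{\left(d \right)} = \left(- \frac{1}{2}\right) \left(- \frac{6}{5}\right) = \frac{3}{5}$)
$\left(R + w{\left(\left(3 + 0\right)^{2} \right)}\right)^{2} = \left(1527 + \frac{3}{5}\right)^{2} = \left(\frac{7638}{5}\right)^{2} = \frac{58339044}{25}$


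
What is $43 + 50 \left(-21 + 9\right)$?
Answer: $-557$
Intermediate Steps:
$43 + 50 \left(-21 + 9\right) = 43 + 50 \left(-12\right) = 43 - 600 = -557$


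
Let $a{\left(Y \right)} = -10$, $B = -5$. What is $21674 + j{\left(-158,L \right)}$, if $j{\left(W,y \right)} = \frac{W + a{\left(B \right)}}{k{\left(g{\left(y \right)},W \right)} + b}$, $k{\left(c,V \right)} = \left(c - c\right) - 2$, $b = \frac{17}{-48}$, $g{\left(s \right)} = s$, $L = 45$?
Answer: $\frac{2457226}{113} \approx 21745.0$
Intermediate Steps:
$b = - \frac{17}{48}$ ($b = 17 \left(- \frac{1}{48}\right) = - \frac{17}{48} \approx -0.35417$)
$k{\left(c,V \right)} = -2$ ($k{\left(c,V \right)} = 0 - 2 = -2$)
$j{\left(W,y \right)} = \frac{480}{113} - \frac{48 W}{113}$ ($j{\left(W,y \right)} = \frac{W - 10}{-2 - \frac{17}{48}} = \frac{-10 + W}{- \frac{113}{48}} = \left(-10 + W\right) \left(- \frac{48}{113}\right) = \frac{480}{113} - \frac{48 W}{113}$)
$21674 + j{\left(-158,L \right)} = 21674 + \left(\frac{480}{113} - - \frac{7584}{113}\right) = 21674 + \left(\frac{480}{113} + \frac{7584}{113}\right) = 21674 + \frac{8064}{113} = \frac{2457226}{113}$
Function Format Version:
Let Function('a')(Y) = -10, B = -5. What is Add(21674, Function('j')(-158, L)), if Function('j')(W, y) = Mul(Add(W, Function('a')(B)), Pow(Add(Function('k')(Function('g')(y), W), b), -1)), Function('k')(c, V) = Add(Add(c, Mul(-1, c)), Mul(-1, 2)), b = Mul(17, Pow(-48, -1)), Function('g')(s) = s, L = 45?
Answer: Rational(2457226, 113) ≈ 21745.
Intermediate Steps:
b = Rational(-17, 48) (b = Mul(17, Rational(-1, 48)) = Rational(-17, 48) ≈ -0.35417)
Function('k')(c, V) = -2 (Function('k')(c, V) = Add(0, -2) = -2)
Function('j')(W, y) = Add(Rational(480, 113), Mul(Rational(-48, 113), W)) (Function('j')(W, y) = Mul(Add(W, -10), Pow(Add(-2, Rational(-17, 48)), -1)) = Mul(Add(-10, W), Pow(Rational(-113, 48), -1)) = Mul(Add(-10, W), Rational(-48, 113)) = Add(Rational(480, 113), Mul(Rational(-48, 113), W)))
Add(21674, Function('j')(-158, L)) = Add(21674, Add(Rational(480, 113), Mul(Rational(-48, 113), -158))) = Add(21674, Add(Rational(480, 113), Rational(7584, 113))) = Add(21674, Rational(8064, 113)) = Rational(2457226, 113)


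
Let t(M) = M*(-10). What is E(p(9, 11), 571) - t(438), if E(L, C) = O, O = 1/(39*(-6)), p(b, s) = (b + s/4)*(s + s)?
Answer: 1024919/234 ≈ 4380.0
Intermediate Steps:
p(b, s) = 2*s*(b + s/4) (p(b, s) = (b + s*(¼))*(2*s) = (b + s/4)*(2*s) = 2*s*(b + s/4))
O = -1/234 (O = 1/(-234) = -1/234 ≈ -0.0042735)
t(M) = -10*M
E(L, C) = -1/234
E(p(9, 11), 571) - t(438) = -1/234 - (-10)*438 = -1/234 - 1*(-4380) = -1/234 + 4380 = 1024919/234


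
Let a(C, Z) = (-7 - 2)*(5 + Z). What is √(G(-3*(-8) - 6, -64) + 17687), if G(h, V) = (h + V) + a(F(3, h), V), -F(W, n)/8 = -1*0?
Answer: 2*√4543 ≈ 134.80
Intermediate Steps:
F(W, n) = 0 (F(W, n) = -(-8)*0 = -8*0 = 0)
a(C, Z) = -45 - 9*Z (a(C, Z) = -9*(5 + Z) = -45 - 9*Z)
G(h, V) = -45 + h - 8*V (G(h, V) = (h + V) + (-45 - 9*V) = (V + h) + (-45 - 9*V) = -45 + h - 8*V)
√(G(-3*(-8) - 6, -64) + 17687) = √((-45 + (-3*(-8) - 6) - 8*(-64)) + 17687) = √((-45 + (24 - 6) + 512) + 17687) = √((-45 + 18 + 512) + 17687) = √(485 + 17687) = √18172 = 2*√4543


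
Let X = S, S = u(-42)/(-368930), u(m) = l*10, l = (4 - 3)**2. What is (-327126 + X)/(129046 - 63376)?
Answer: -12068659519/2422763310 ≈ -4.9814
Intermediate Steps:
l = 1 (l = 1**2 = 1)
u(m) = 10 (u(m) = 1*10 = 10)
S = -1/36893 (S = 10/(-368930) = 10*(-1/368930) = -1/36893 ≈ -2.7105e-5)
X = -1/36893 ≈ -2.7105e-5
(-327126 + X)/(129046 - 63376) = (-327126 - 1/36893)/(129046 - 63376) = -12068659519/36893/65670 = -12068659519/36893*1/65670 = -12068659519/2422763310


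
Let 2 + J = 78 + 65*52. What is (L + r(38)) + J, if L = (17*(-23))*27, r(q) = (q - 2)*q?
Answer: -5733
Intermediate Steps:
r(q) = q*(-2 + q) (r(q) = (-2 + q)*q = q*(-2 + q))
J = 3456 (J = -2 + (78 + 65*52) = -2 + (78 + 3380) = -2 + 3458 = 3456)
L = -10557 (L = -391*27 = -10557)
(L + r(38)) + J = (-10557 + 38*(-2 + 38)) + 3456 = (-10557 + 38*36) + 3456 = (-10557 + 1368) + 3456 = -9189 + 3456 = -5733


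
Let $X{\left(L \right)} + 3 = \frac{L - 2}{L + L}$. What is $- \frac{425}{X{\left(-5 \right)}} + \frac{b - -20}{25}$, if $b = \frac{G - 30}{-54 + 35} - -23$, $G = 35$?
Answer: $\frac{2037426}{10925} \approx 186.49$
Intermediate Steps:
$X{\left(L \right)} = -3 + \frac{-2 + L}{2 L}$ ($X{\left(L \right)} = -3 + \frac{L - 2}{L + L} = -3 + \frac{-2 + L}{2 L}$)
$b = \frac{432}{19}$ ($b = \frac{35 - 30}{-54 + 35} - -23 = \frac{5}{-19} + 23 = 5 \left(- \frac{1}{19}\right) + 23 = - \frac{5}{19} + 23 = \frac{432}{19} \approx 22.737$)
$- \frac{425}{X{\left(-5 \right)}} + \frac{b - -20}{25} = - \frac{425}{- \frac{5}{2} - \frac{1}{-5}} + \frac{\frac{432}{19} - -20}{25} = - \frac{425}{- \frac{5}{2} - - \frac{1}{5}} + \left(\frac{432}{19} + 20\right) \frac{1}{25} = - \frac{425}{- \frac{5}{2} + \frac{1}{5}} + \frac{812}{19} \cdot \frac{1}{25} = - \frac{425}{- \frac{23}{10}} + \frac{812}{475} = \left(-425\right) \left(- \frac{10}{23}\right) + \frac{812}{475} = \frac{4250}{23} + \frac{812}{475} = \frac{2037426}{10925}$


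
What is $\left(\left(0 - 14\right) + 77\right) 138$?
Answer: $8694$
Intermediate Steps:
$\left(\left(0 - 14\right) + 77\right) 138 = \left(-14 + 77\right) 138 = 63 \cdot 138 = 8694$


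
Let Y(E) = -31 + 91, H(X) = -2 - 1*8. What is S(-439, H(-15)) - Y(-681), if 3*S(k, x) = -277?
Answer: -457/3 ≈ -152.33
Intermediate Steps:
H(X) = -10 (H(X) = -2 - 8 = -10)
S(k, x) = -277/3 (S(k, x) = (1/3)*(-277) = -277/3)
Y(E) = 60
S(-439, H(-15)) - Y(-681) = -277/3 - 1*60 = -277/3 - 60 = -457/3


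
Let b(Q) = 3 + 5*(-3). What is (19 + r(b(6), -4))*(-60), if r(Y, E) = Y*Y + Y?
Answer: -9060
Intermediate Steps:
b(Q) = -12 (b(Q) = 3 - 15 = -12)
r(Y, E) = Y + Y² (r(Y, E) = Y² + Y = Y + Y²)
(19 + r(b(6), -4))*(-60) = (19 - 12*(1 - 12))*(-60) = (19 - 12*(-11))*(-60) = (19 + 132)*(-60) = 151*(-60) = -9060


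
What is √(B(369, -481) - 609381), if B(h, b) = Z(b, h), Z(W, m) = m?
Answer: 6*I*√16917 ≈ 780.39*I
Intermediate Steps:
B(h, b) = h
√(B(369, -481) - 609381) = √(369 - 609381) = √(-609012) = 6*I*√16917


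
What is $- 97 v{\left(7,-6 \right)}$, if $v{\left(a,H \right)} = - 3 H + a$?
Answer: $-2425$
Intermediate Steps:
$v{\left(a,H \right)} = a - 3 H$
$- 97 v{\left(7,-6 \right)} = - 97 \left(7 - -18\right) = - 97 \left(7 + 18\right) = \left(-97\right) 25 = -2425$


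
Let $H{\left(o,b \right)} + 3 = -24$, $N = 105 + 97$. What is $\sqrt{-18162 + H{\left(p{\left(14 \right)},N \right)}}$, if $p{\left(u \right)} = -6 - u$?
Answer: $3 i \sqrt{2021} \approx 134.87 i$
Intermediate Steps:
$N = 202$
$H{\left(o,b \right)} = -27$ ($H{\left(o,b \right)} = -3 - 24 = -27$)
$\sqrt{-18162 + H{\left(p{\left(14 \right)},N \right)}} = \sqrt{-18162 - 27} = \sqrt{-18189} = 3 i \sqrt{2021}$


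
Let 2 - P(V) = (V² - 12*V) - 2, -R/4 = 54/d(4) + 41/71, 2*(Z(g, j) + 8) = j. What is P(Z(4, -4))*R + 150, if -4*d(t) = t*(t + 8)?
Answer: -229974/71 ≈ -3239.1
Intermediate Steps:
d(t) = -t*(8 + t)/4 (d(t) = -t*(t + 8)/4 = -t*(8 + t)/4)
Z(g, j) = -8 + j/2
R = 1114/71 (R = -4*(54/((-¼*4*(8 + 4))) + 41/71) = -4*(54/((-¼*4*12)) + 41*(1/71)) = -4*(54/(-12) + 41/71) = -4*(54*(-1/12) + 41/71) = -4*(-9/2 + 41/71) = -4*(-557/142) = 1114/71 ≈ 15.690)
P(V) = 4 - V² + 12*V (P(V) = 2 - ((V² - 12*V) - 2) = 2 - (-2 + V² - 12*V) = 2 + (2 - V² + 12*V) = 4 - V² + 12*V)
P(Z(4, -4))*R + 150 = (4 - (-8 + (½)*(-4))² + 12*(-8 + (½)*(-4)))*(1114/71) + 150 = (4 - (-8 - 2)² + 12*(-8 - 2))*(1114/71) + 150 = (4 - 1*(-10)² + 12*(-10))*(1114/71) + 150 = (4 - 1*100 - 120)*(1114/71) + 150 = (4 - 100 - 120)*(1114/71) + 150 = -216*1114/71 + 150 = -240624/71 + 150 = -229974/71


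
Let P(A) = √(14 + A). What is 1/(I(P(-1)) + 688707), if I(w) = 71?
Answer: 1/688778 ≈ 1.4518e-6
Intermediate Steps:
1/(I(P(-1)) + 688707) = 1/(71 + 688707) = 1/688778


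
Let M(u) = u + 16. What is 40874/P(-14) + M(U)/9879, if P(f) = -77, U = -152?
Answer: -403804718/760683 ≈ -530.84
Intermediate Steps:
M(u) = 16 + u
40874/P(-14) + M(U)/9879 = 40874/(-77) + (16 - 152)/9879 = 40874*(-1/77) - 136*1/9879 = -40874/77 - 136/9879 = -403804718/760683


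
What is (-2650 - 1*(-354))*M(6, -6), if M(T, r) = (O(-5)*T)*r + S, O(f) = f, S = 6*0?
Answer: -413280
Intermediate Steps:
S = 0
M(T, r) = -5*T*r (M(T, r) = (-5*T)*r + 0 = -5*T*r + 0 = -5*T*r)
(-2650 - 1*(-354))*M(6, -6) = (-2650 - 1*(-354))*(-5*6*(-6)) = (-2650 + 354)*180 = -2296*180 = -413280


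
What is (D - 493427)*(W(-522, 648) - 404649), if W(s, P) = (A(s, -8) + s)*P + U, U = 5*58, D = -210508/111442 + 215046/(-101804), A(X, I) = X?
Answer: 1512704313140978745975/2836310342 ≈ 5.3334e+11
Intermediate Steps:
D = -11348928191/2836310342 (D = -210508*1/111442 + 215046*(-1/101804) = -105254/55721 - 107523/50902 = -11348928191/2836310342 ≈ -4.0013)
U = 290
W(s, P) = 290 + 2*P*s (W(s, P) = (s + s)*P + 290 = (2*s)*P + 290 = 2*P*s + 290 = 290 + 2*P*s)
(D - 493427)*(W(-522, 648) - 404649) = (-11348928191/2836310342 - 493427)*((290 + 2*648*(-522)) - 404649) = -1399523452050225*((290 - 676512) - 404649)/2836310342 = -1399523452050225*(-676222 - 404649)/2836310342 = -1399523452050225/2836310342*(-1080871) = 1512704313140978745975/2836310342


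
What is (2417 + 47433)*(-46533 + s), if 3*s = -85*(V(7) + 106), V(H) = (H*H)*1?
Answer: -7615783900/3 ≈ -2.5386e+9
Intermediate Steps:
V(H) = H² (V(H) = H²*1 = H²)
s = -13175/3 (s = (-85*(7² + 106))/3 = (-85*(49 + 106))/3 = (-85*155)/3 = (⅓)*(-13175) = -13175/3 ≈ -4391.7)
(2417 + 47433)*(-46533 + s) = (2417 + 47433)*(-46533 - 13175/3) = 49850*(-152774/3) = -7615783900/3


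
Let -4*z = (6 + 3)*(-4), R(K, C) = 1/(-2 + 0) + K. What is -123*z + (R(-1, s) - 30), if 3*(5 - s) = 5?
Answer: -2277/2 ≈ -1138.5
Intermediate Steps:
s = 10/3 (s = 5 - 1/3*5 = 5 - 5/3 = 10/3 ≈ 3.3333)
R(K, C) = -1/2 + K (R(K, C) = 1/(-2) + K = -1/2 + K)
z = 9 (z = -(6 + 3)*(-4)/4 = -9*(-4)/4 = -1/4*(-36) = 9)
-123*z + (R(-1, s) - 30) = -123*9 + ((-1/2 - 1) - 30) = -1107 + (-3/2 - 30) = -1107 - 63/2 = -2277/2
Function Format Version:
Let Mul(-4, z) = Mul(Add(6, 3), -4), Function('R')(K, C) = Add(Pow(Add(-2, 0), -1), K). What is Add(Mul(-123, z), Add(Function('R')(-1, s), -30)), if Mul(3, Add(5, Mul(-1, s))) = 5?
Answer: Rational(-2277, 2) ≈ -1138.5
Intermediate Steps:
s = Rational(10, 3) (s = Add(5, Mul(Rational(-1, 3), 5)) = Add(5, Rational(-5, 3)) = Rational(10, 3) ≈ 3.3333)
Function('R')(K, C) = Add(Rational(-1, 2), K) (Function('R')(K, C) = Add(Pow(-2, -1), K) = Add(Rational(-1, 2), K))
z = 9 (z = Mul(Rational(-1, 4), Mul(Add(6, 3), -4)) = Mul(Rational(-1, 4), Mul(9, -4)) = Mul(Rational(-1, 4), -36) = 9)
Add(Mul(-123, z), Add(Function('R')(-1, s), -30)) = Add(Mul(-123, 9), Add(Add(Rational(-1, 2), -1), -30)) = Add(-1107, Add(Rational(-3, 2), -30)) = Add(-1107, Rational(-63, 2)) = Rational(-2277, 2)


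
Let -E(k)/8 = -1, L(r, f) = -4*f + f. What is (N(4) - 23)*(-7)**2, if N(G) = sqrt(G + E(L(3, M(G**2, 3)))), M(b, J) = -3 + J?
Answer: -1127 + 98*sqrt(3) ≈ -957.26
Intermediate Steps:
L(r, f) = -3*f
E(k) = 8 (E(k) = -8*(-1) = 8)
N(G) = sqrt(8 + G) (N(G) = sqrt(G + 8) = sqrt(8 + G))
(N(4) - 23)*(-7)**2 = (sqrt(8 + 4) - 23)*(-7)**2 = (sqrt(12) - 23)*49 = (2*sqrt(3) - 23)*49 = (-23 + 2*sqrt(3))*49 = -1127 + 98*sqrt(3)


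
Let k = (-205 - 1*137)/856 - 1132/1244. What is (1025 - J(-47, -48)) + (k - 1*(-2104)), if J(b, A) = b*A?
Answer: 116028979/133108 ≈ 871.69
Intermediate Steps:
J(b, A) = A*b
k = -174305/133108 (k = (-205 - 137)*(1/856) - 1132*1/1244 = -342*1/856 - 283/311 = -171/428 - 283/311 = -174305/133108 ≈ -1.3095)
(1025 - J(-47, -48)) + (k - 1*(-2104)) = (1025 - (-48)*(-47)) + (-174305/133108 - 1*(-2104)) = (1025 - 1*2256) + (-174305/133108 + 2104) = (1025 - 2256) + 279884927/133108 = -1231 + 279884927/133108 = 116028979/133108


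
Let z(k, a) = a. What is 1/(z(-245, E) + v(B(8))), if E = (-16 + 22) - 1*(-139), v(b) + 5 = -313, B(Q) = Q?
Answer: -1/173 ≈ -0.0057803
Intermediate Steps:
v(b) = -318 (v(b) = -5 - 313 = -318)
E = 145 (E = 6 + 139 = 145)
1/(z(-245, E) + v(B(8))) = 1/(145 - 318) = 1/(-173) = -1/173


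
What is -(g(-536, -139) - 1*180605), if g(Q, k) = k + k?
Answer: 180883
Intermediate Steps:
g(Q, k) = 2*k
-(g(-536, -139) - 1*180605) = -(2*(-139) - 1*180605) = -(-278 - 180605) = -1*(-180883) = 180883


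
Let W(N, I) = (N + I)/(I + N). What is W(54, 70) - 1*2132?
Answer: -2131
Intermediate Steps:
W(N, I) = 1 (W(N, I) = (I + N)/(I + N) = 1)
W(54, 70) - 1*2132 = 1 - 1*2132 = 1 - 2132 = -2131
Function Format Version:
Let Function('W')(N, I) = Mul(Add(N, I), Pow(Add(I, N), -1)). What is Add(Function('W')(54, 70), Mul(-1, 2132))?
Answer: -2131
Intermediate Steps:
Function('W')(N, I) = 1 (Function('W')(N, I) = Mul(Add(I, N), Pow(Add(I, N), -1)) = 1)
Add(Function('W')(54, 70), Mul(-1, 2132)) = Add(1, Mul(-1, 2132)) = Add(1, -2132) = -2131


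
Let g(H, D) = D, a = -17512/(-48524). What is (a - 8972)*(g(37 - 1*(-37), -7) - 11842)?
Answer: 1289585369946/12131 ≈ 1.0630e+8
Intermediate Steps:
a = 4378/12131 (a = -17512*(-1/48524) = 4378/12131 ≈ 0.36089)
(a - 8972)*(g(37 - 1*(-37), -7) - 11842) = (4378/12131 - 8972)*(-7 - 11842) = -108834954/12131*(-11849) = 1289585369946/12131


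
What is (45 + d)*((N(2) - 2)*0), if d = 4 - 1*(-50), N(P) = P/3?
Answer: 0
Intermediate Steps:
N(P) = P/3 (N(P) = P*(⅓) = P/3)
d = 54 (d = 4 + 50 = 54)
(45 + d)*((N(2) - 2)*0) = (45 + 54)*(((⅓)*2 - 2)*0) = 99*((⅔ - 2)*0) = 99*(-4/3*0) = 99*0 = 0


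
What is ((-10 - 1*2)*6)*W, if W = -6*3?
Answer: 1296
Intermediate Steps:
W = -18
((-10 - 1*2)*6)*W = ((-10 - 1*2)*6)*(-18) = ((-10 - 2)*6)*(-18) = -12*6*(-18) = -72*(-18) = 1296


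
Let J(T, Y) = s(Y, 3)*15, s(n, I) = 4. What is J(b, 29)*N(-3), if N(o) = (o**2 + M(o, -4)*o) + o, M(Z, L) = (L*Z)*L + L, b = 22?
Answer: 9720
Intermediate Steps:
M(Z, L) = L + Z*L**2 (M(Z, L) = Z*L**2 + L = L + Z*L**2)
J(T, Y) = 60 (J(T, Y) = 4*15 = 60)
N(o) = o + o**2 + o*(-4 + 16*o) (N(o) = (o**2 + (-4*(1 - 4*o))*o) + o = (o**2 + (-4 + 16*o)*o) + o = (o**2 + o*(-4 + 16*o)) + o = o + o**2 + o*(-4 + 16*o))
J(b, 29)*N(-3) = 60*(-3*(-3 + 17*(-3))) = 60*(-3*(-3 - 51)) = 60*(-3*(-54)) = 60*162 = 9720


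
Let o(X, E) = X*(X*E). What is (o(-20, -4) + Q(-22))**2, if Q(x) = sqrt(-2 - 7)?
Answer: 2559991 - 9600*I ≈ 2.56e+6 - 9600.0*I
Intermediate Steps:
o(X, E) = E*X**2 (o(X, E) = X*(E*X) = E*X**2)
Q(x) = 3*I (Q(x) = sqrt(-9) = 3*I)
(o(-20, -4) + Q(-22))**2 = (-4*(-20)**2 + 3*I)**2 = (-4*400 + 3*I)**2 = (-1600 + 3*I)**2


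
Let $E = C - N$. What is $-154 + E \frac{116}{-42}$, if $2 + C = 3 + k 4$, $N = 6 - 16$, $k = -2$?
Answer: $- \frac{1136}{7} \approx -162.29$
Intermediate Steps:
$N = -10$ ($N = 6 - 16 = -10$)
$C = -7$ ($C = -2 + \left(3 - 8\right) = -2 - 5 = -7$)
$E = 3$ ($E = -7 - -10 = -7 + 10 = 3$)
$-154 + E \frac{116}{-42} = -154 + 3 \frac{116}{-42} = -154 + 3 \cdot 116 \left(- \frac{1}{42}\right) = -154 + 3 \left(- \frac{58}{21}\right) = -154 - \frac{58}{7} = - \frac{1136}{7}$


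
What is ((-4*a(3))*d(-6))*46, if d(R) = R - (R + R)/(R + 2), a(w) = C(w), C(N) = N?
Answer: 4968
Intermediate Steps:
a(w) = w
d(R) = R - 2*R/(2 + R)
((-4*a(3))*d(-6))*46 = ((-4*3)*((-6)**2/(2 - 6)))*46 = -432/(-4)*46 = -432*(-1)/4*46 = -12*(-9)*46 = 108*46 = 4968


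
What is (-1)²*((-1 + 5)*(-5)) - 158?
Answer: -178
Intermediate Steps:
(-1)²*((-1 + 5)*(-5)) - 158 = 1*(4*(-5)) - 158 = 1*(-20) - 158 = -20 - 158 = -178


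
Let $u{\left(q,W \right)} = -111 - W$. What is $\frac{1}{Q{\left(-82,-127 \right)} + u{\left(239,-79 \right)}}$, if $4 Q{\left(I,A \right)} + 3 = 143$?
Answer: $\frac{1}{3} \approx 0.33333$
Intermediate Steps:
$Q{\left(I,A \right)} = 35$ ($Q{\left(I,A \right)} = - \frac{3}{4} + \frac{1}{4} \cdot 143 = - \frac{3}{4} + \frac{143}{4} = 35$)
$\frac{1}{Q{\left(-82,-127 \right)} + u{\left(239,-79 \right)}} = \frac{1}{35 - 32} = \frac{1}{3}$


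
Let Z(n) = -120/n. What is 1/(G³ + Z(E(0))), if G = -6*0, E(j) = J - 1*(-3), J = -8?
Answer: 1/24 ≈ 0.041667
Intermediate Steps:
E(j) = -5 (E(j) = -8 - 1*(-3) = -8 + 3 = -5)
G = 0
1/(G³ + Z(E(0))) = 1/(0³ - 120/(-5)) = 1/(0 - 120*(-⅕)) = 1/(0 + 24) = 1/24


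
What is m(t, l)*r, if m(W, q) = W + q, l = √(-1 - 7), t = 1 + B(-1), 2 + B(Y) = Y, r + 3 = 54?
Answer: -102 + 102*I*√2 ≈ -102.0 + 144.25*I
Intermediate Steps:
r = 51 (r = -3 + 54 = 51)
B(Y) = -2 + Y
t = -2 (t = 1 + (-2 - 1) = 1 - 3 = -2)
l = 2*I*√2 (l = √(-8) = 2*I*√2 ≈ 2.8284*I)
m(t, l)*r = (-2 + 2*I*√2)*51 = -102 + 102*I*√2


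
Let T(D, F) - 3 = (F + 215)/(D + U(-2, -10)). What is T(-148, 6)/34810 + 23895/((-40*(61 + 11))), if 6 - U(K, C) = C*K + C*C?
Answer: -242140033/29184704 ≈ -8.2968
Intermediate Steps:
U(K, C) = 6 - C² - C*K (U(K, C) = 6 - (C*K + C*C) = 6 - (C*K + C²) = 6 - (C² + C*K) = 6 + (-C² - C*K) = 6 - C² - C*K)
T(D, F) = 3 + (215 + F)/(-114 + D) (T(D, F) = 3 + (F + 215)/(D + (6 - 1*(-10)² - 1*(-10)*(-2))) = 3 + (215 + F)/(D + (6 - 1*100 - 20)) = 3 + (215 + F)/(D + (6 - 100 - 20)) = 3 + (215 + F)/(D - 114) = 3 + (215 + F)/(-114 + D))
T(-148, 6)/34810 + 23895/((-40*(61 + 11))) = ((-127 + 6 + 3*(-148))/(-114 - 148))/34810 + 23895/((-40*(61 + 11))) = ((-127 + 6 - 444)/(-262))*(1/34810) + 23895/((-40*72)) = -1/262*(-565)*(1/34810) + 23895/(-2880) = (565/262)*(1/34810) + 23895*(-1/2880) = 113/1824044 - 531/64 = -242140033/29184704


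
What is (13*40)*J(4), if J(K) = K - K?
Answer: 0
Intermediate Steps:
J(K) = 0
(13*40)*J(4) = (13*40)*0 = 520*0 = 0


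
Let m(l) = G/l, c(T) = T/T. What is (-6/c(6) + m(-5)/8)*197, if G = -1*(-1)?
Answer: -47477/40 ≈ -1186.9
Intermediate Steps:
c(T) = 1
G = 1
m(l) = 1/l
(-6/c(6) + m(-5)/8)*197 = (-6/1 + 1/(-5*8))*197 = (-6*1 - ⅕*⅛)*197 = (-6 - 1/40)*197 = -241/40*197 = -47477/40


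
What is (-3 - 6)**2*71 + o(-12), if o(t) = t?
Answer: 5739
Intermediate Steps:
(-3 - 6)**2*71 + o(-12) = (-3 - 6)**2*71 - 12 = (-9)**2*71 - 12 = 81*71 - 12 = 5751 - 12 = 5739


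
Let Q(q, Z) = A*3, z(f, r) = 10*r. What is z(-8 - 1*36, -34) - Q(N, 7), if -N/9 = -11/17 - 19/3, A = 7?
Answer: -361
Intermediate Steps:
N = 1068/17 (N = -9*(-11/17 - 19/3) = -9*(-356/51) = 1068/17 ≈ 62.824)
Q(q, Z) = 21 (Q(q, Z) = 7*3 = 21)
z(-8 - 1*36, -34) - Q(N, 7) = 10*(-34) - 1*21 = -340 - 21 = -361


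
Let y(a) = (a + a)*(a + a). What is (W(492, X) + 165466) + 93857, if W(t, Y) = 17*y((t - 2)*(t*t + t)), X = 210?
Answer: 960561369589104123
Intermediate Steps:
y(a) = 4*a**2 (y(a) = (2*a)*(2*a) = 4*a**2)
W(t, Y) = 68*(-2 + t)**2*(t + t**2)**2 (W(t, Y) = 17*(4*((t - 2)*(t*t + t))**2) = 17*(4*((-2 + t)*(t**2 + t))**2) = 17*(4*((-2 + t)*(t + t**2))**2) = 17*(4*((-2 + t)**2*(t + t**2)**2)) = 17*(4*(-2 + t)**2*(t + t**2)**2) = 68*(-2 + t)**2*(t + t**2)**2)
(W(492, X) + 165466) + 93857 = (68*492**2*(2 + 492 - 1*492**2)**2 + 165466) + 93857 = (68*242064*(2 + 492 - 1*242064)**2 + 165466) + 93857 = (68*242064*(2 + 492 - 242064)**2 + 165466) + 93857 = (68*242064*(-241570)**2 + 165466) + 93857 = (68*242064*58356064900 + 165466) + 93857 = (960561369588844800 + 165466) + 93857 = 960561369589010266 + 93857 = 960561369589104123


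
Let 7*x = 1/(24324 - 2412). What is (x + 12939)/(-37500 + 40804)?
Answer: 1984635577/506780736 ≈ 3.9162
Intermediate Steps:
x = 1/153384 (x = 1/(7*(24324 - 2412)) = (⅐)/21912 = (⅐)*(1/21912) = 1/153384 ≈ 6.5196e-6)
(x + 12939)/(-37500 + 40804) = (1/153384 + 12939)/(-37500 + 40804) = (1984635577/153384)/3304 = (1984635577/153384)*(1/3304) = 1984635577/506780736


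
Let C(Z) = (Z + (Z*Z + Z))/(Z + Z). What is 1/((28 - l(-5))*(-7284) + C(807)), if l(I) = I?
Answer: -2/479935 ≈ -4.1672e-6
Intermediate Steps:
C(Z) = (Z² + 2*Z)/(2*Z) (C(Z) = (Z + (Z² + Z))/((2*Z)) = (Z + (Z + Z²))*(1/(2*Z)) = (Z² + 2*Z)*(1/(2*Z)) = (Z² + 2*Z)/(2*Z))
1/((28 - l(-5))*(-7284) + C(807)) = 1/((28 - 1*(-5))*(-7284) + (1 + (½)*807)) = 1/((28 + 5)*(-7284) + (1 + 807/2)) = 1/(33*(-7284) + 809/2) = 1/(-240372 + 809/2) = 1/(-479935/2) = -2/479935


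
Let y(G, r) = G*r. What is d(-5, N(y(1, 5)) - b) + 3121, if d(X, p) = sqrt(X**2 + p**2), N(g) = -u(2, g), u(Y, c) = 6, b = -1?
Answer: 3121 + 5*sqrt(2) ≈ 3128.1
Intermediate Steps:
N(g) = -6 (N(g) = -1*6 = -6)
d(-5, N(y(1, 5)) - b) + 3121 = sqrt((-5)**2 + (-6 - 1*(-1))**2) + 3121 = sqrt(25 + (-6 + 1)**2) + 3121 = sqrt(25 + (-5)**2) + 3121 = sqrt(25 + 25) + 3121 = sqrt(50) + 3121 = 5*sqrt(2) + 3121 = 3121 + 5*sqrt(2)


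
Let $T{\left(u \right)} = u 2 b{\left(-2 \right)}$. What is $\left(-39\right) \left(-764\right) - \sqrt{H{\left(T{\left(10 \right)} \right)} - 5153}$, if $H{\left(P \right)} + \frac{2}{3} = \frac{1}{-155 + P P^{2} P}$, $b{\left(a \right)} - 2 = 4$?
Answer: $29796 - \frac{i \sqrt{1994381118982595312970}}{622079535} \approx 29796.0 - 71.789 i$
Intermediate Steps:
$b{\left(a \right)} = 6$ ($b{\left(a \right)} = 2 + 4 = 6$)
$T{\left(u \right)} = 12 u$ ($T{\left(u \right)} = u 2 \cdot 6 = 2 u 6 = 12 u$)
$H{\left(P \right)} = - \frac{2}{3} + \frac{1}{-155 + P^{4}}$ ($H{\left(P \right)} = - \frac{2}{3} + \frac{1}{-155 + P P^{2} P} = - \frac{2}{3} + \frac{1}{-155 + P^{3} P} = - \frac{2}{3} + \frac{1}{-155 + P^{4}}$)
$\left(-39\right) \left(-764\right) - \sqrt{H{\left(T{\left(10 \right)} \right)} - 5153} = \left(-39\right) \left(-764\right) - \sqrt{\frac{313 - 2 \left(12 \cdot 10\right)^{4}}{3 \left(-155 + \left(12 \cdot 10\right)^{4}\right)} - 5153} = 29796 - \sqrt{\frac{313 - 2 \cdot 120^{4}}{3 \left(-155 + 120^{4}\right)} - 5153} = 29796 - \sqrt{\frac{313 - 414720000}{3 \left(-155 + 207360000\right)} - 5153} = 29796 - \sqrt{\frac{313 - 414720000}{3 \cdot 207359845} - 5153} = 29796 - \sqrt{\frac{1}{3} \cdot \frac{1}{207359845} \left(-414719687\right) - 5153} = 29796 - \sqrt{- \frac{414719687}{622079535} - 5153} = 29796 - \sqrt{- \frac{3205990563542}{622079535}} = 29796 - \frac{i \sqrt{1994381118982595312970}}{622079535}$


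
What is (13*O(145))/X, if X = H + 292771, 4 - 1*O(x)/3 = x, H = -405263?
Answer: 5499/112492 ≈ 0.048883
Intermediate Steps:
O(x) = 12 - 3*x
X = -112492 (X = -405263 + 292771 = -112492)
(13*O(145))/X = (13*(12 - 3*145))/(-112492) = (13*(12 - 435))*(-1/112492) = (13*(-423))*(-1/112492) = -5499*(-1/112492) = 5499/112492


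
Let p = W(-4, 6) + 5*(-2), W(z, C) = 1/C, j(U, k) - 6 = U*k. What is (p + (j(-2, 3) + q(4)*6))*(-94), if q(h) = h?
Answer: -3995/3 ≈ -1331.7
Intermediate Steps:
j(U, k) = 6 + U*k
p = -59/6 (p = 1/6 + 5*(-2) = 1/6 - 10 = -59/6 ≈ -9.8333)
(p + (j(-2, 3) + q(4)*6))*(-94) = (-59/6 + ((6 - 2*3) + 4*6))*(-94) = (-59/6 + ((6 - 6) + 24))*(-94) = (-59/6 + (0 + 24))*(-94) = (-59/6 + 24)*(-94) = (85/6)*(-94) = -3995/3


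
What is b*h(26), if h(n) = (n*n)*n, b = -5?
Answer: -87880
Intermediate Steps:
h(n) = n**3 (h(n) = n**2*n = n**3)
b*h(26) = -5*26**3 = -5*17576 = -87880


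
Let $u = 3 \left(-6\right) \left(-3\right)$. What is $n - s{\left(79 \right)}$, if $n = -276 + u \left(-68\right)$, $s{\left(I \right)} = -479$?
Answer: $-3469$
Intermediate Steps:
$u = 54$ ($u = \left(-18\right) \left(-3\right) = 54$)
$n = -3948$ ($n = -276 + 54 \left(-68\right) = -276 - 3672 = -3948$)
$n - s{\left(79 \right)} = -3948 - -479 = -3948 + 479 = -3469$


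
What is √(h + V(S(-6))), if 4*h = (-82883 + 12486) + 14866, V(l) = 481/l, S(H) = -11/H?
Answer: I*√6592267/22 ≈ 116.71*I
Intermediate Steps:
h = -55531/4 (h = ((-82883 + 12486) + 14866)/4 = (-70397 + 14866)/4 = (¼)*(-55531) = -55531/4 ≈ -13883.)
√(h + V(S(-6))) = √(-55531/4 + 481/((-11/(-6)))) = √(-55531/4 + 481/((-11*(-⅙)))) = √(-55531/4 + 481/(11/6)) = √(-55531/4 + 481*(6/11)) = √(-55531/4 + 2886/11) = √(-599297/44) = I*√6592267/22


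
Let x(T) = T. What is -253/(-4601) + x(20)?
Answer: 92273/4601 ≈ 20.055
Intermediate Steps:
-253/(-4601) + x(20) = -253/(-4601) + 20 = -253*(-1/4601) + 20 = 253/4601 + 20 = 92273/4601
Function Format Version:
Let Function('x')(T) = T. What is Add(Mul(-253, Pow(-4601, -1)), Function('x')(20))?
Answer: Rational(92273, 4601) ≈ 20.055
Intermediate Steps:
Add(Mul(-253, Pow(-4601, -1)), Function('x')(20)) = Add(Mul(-253, Pow(-4601, -1)), 20) = Add(Mul(-253, Rational(-1, 4601)), 20) = Add(Rational(253, 4601), 20) = Rational(92273, 4601)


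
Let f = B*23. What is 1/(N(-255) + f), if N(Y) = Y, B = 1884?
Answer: 1/43077 ≈ 2.3214e-5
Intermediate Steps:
f = 43332 (f = 1884*23 = 43332)
1/(N(-255) + f) = 1/(-255 + 43332) = 1/43077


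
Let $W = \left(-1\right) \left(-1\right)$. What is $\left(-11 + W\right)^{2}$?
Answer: $100$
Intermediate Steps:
$W = 1$
$\left(-11 + W\right)^{2} = \left(-11 + 1\right)^{2} = \left(-10\right)^{2} = 100$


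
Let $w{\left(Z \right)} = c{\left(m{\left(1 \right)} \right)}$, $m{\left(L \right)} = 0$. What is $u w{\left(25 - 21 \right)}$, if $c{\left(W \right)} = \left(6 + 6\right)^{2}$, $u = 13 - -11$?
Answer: $3456$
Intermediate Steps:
$u = 24$ ($u = 13 + 11 = 24$)
$c{\left(W \right)} = 144$ ($c{\left(W \right)} = 12^{2} = 144$)
$w{\left(Z \right)} = 144$
$u w{\left(25 - 21 \right)} = 24 \cdot 144 = 3456$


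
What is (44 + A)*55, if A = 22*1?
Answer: 3630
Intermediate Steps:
A = 22
(44 + A)*55 = (44 + 22)*55 = 66*55 = 3630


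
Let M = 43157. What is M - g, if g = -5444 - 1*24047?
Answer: 72648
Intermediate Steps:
g = -29491 (g = -5444 - 24047 = -29491)
M - g = 43157 - 1*(-29491) = 43157 + 29491 = 72648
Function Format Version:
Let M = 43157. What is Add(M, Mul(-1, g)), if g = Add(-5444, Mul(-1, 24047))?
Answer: 72648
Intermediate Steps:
g = -29491 (g = Add(-5444, -24047) = -29491)
Add(M, Mul(-1, g)) = Add(43157, Mul(-1, -29491)) = Add(43157, 29491) = 72648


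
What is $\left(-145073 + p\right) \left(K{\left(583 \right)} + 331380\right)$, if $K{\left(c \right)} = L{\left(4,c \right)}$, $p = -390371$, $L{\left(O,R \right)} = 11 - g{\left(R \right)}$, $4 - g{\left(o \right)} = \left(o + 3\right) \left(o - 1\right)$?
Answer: $-360053427916$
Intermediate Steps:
$g{\left(o \right)} = 4 - \left(-1 + o\right) \left(3 + o\right)$ ($g{\left(o \right)} = 4 - \left(o + 3\right) \left(o - 1\right) = 4 - \left(3 + o\right) \left(-1 + o\right) = 4 - \left(-1 + o\right) \left(3 + o\right)$)
$L{\left(O,R \right)} = 4 + R^{2} + 2 R$ ($L{\left(O,R \right)} = 11 - \left(7 - R^{2} - 2 R\right) = 11 + \left(-7 + R^{2} + 2 R\right) = 4 + R^{2} + 2 R$)
$K{\left(c \right)} = 4 + c^{2} + 2 c$
$\left(-145073 + p\right) \left(K{\left(583 \right)} + 331380\right) = \left(-145073 - 390371\right) \left(\left(4 + 583^{2} + 2 \cdot 583\right) + 331380\right) = - 535444 \left(\left(4 + 339889 + 1166\right) + 331380\right) = - 535444 \left(341059 + 331380\right) = \left(-535444\right) 672439 = -360053427916$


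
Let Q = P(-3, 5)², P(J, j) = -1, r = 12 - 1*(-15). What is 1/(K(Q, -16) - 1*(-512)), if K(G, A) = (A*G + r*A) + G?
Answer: 1/65 ≈ 0.015385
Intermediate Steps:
r = 27 (r = 12 + 15 = 27)
Q = 1 (Q = (-1)² = 1)
K(G, A) = G + 27*A + A*G (K(G, A) = (A*G + 27*A) + G = (27*A + A*G) + G = G + 27*A + A*G)
1/(K(Q, -16) - 1*(-512)) = 1/((1 + 27*(-16) - 16*1) - 1*(-512)) = 1/((1 - 432 - 16) + 512) = 1/(-447 + 512) = 1/65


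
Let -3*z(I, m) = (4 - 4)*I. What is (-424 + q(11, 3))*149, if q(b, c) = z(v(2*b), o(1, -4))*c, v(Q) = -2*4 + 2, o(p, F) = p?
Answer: -63176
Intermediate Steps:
v(Q) = -6 (v(Q) = -8 + 2 = -6)
z(I, m) = 0 (z(I, m) = -(4 - 4)*I/3 = -0*I = -⅓*0 = 0)
q(b, c) = 0 (q(b, c) = 0*c = 0)
(-424 + q(11, 3))*149 = (-424 + 0)*149 = -424*149 = -63176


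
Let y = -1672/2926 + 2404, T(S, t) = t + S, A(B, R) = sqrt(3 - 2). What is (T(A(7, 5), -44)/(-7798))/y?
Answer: 43/18741936 ≈ 2.2943e-6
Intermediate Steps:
A(B, R) = 1 (A(B, R) = sqrt(1) = 1)
T(S, t) = S + t
y = 16824/7 (y = -1672*1/2926 + 2404 = -4/7 + 2404 = 16824/7 ≈ 2403.4)
(T(A(7, 5), -44)/(-7798))/y = ((1 - 44)/(-7798))/(16824/7) = -43*(-1/7798)*(7/16824) = (43/7798)*(7/16824) = 43/18741936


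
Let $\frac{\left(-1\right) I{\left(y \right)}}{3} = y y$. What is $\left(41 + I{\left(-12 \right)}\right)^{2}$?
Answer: $152881$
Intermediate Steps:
$I{\left(y \right)} = - 3 y^{2}$ ($I{\left(y \right)} = - 3 y y = - 3 y^{2}$)
$\left(41 + I{\left(-12 \right)}\right)^{2} = \left(41 - 3 \left(-12\right)^{2}\right)^{2} = \left(41 - 432\right)^{2} = \left(-391\right)^{2} = 152881$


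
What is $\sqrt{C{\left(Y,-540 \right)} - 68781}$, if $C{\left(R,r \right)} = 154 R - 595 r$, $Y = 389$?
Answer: $5 \sqrt{12497} \approx 558.95$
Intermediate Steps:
$C{\left(R,r \right)} = - 595 r + 154 R$
$\sqrt{C{\left(Y,-540 \right)} - 68781} = \sqrt{\left(\left(-595\right) \left(-540\right) + 154 \cdot 389\right) - 68781} = \sqrt{\left(321300 + 59906\right) - 68781} = \sqrt{381206 - 68781} = \sqrt{312425} = 5 \sqrt{12497}$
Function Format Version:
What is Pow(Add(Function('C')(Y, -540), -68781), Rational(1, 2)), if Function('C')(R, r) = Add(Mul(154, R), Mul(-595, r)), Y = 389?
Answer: Mul(5, Pow(12497, Rational(1, 2))) ≈ 558.95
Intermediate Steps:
Function('C')(R, r) = Add(Mul(-595, r), Mul(154, R))
Pow(Add(Function('C')(Y, -540), -68781), Rational(1, 2)) = Pow(Add(Add(Mul(-595, -540), Mul(154, 389)), -68781), Rational(1, 2)) = Pow(Add(Add(321300, 59906), -68781), Rational(1, 2)) = Pow(Add(381206, -68781), Rational(1, 2)) = Pow(312425, Rational(1, 2)) = Mul(5, Pow(12497, Rational(1, 2)))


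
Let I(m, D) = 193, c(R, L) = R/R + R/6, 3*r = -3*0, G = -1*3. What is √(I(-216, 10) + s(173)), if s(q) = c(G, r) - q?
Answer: √82/2 ≈ 4.5277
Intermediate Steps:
G = -3
r = 0 (r = (-3*0)/3 = (⅓)*0 = 0)
c(R, L) = 1 + R/6 (c(R, L) = 1 + R*(⅙) = 1 + R/6)
s(q) = ½ - q (s(q) = (1 + (⅙)*(-3)) - q = (1 - ½) - q = ½ - q)
√(I(-216, 10) + s(173)) = √(193 + (½ - 1*173)) = √(193 + (½ - 173)) = √(193 - 345/2) = √(41/2) = √82/2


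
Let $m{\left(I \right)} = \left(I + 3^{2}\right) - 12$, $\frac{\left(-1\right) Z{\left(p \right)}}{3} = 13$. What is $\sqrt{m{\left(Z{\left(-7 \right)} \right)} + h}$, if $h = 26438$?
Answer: $2 \sqrt{6599} \approx 162.47$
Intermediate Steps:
$Z{\left(p \right)} = -39$ ($Z{\left(p \right)} = \left(-3\right) 13 = -39$)
$m{\left(I \right)} = -3 + I$ ($m{\left(I \right)} = \left(I + 9\right) - 12 = \left(9 + I\right) - 12 = -3 + I$)
$\sqrt{m{\left(Z{\left(-7 \right)} \right)} + h} = \sqrt{\left(-3 - 39\right) + 26438} = \sqrt{-42 + 26438} = \sqrt{26396} = 2 \sqrt{6599}$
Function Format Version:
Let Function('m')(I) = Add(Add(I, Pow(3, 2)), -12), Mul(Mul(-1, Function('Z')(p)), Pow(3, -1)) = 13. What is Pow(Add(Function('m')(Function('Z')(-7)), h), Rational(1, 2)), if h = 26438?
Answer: Mul(2, Pow(6599, Rational(1, 2))) ≈ 162.47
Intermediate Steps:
Function('Z')(p) = -39 (Function('Z')(p) = Mul(-3, 13) = -39)
Function('m')(I) = Add(-3, I) (Function('m')(I) = Add(Add(I, 9), -12) = Add(Add(9, I), -12) = Add(-3, I))
Pow(Add(Function('m')(Function('Z')(-7)), h), Rational(1, 2)) = Pow(Add(Add(-3, -39), 26438), Rational(1, 2)) = Pow(Add(-42, 26438), Rational(1, 2)) = Pow(26396, Rational(1, 2)) = Mul(2, Pow(6599, Rational(1, 2)))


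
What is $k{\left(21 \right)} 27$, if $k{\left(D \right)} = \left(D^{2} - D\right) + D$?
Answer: $11907$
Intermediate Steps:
$k{\left(D \right)} = D^{2}$
$k{\left(21 \right)} 27 = 21^{2} \cdot 27 = 441 \cdot 27 = 11907$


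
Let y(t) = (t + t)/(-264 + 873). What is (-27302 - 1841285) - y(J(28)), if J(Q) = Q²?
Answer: -162567293/87 ≈ -1.8686e+6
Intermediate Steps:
y(t) = 2*t/609 (y(t) = (2*t)/609 = (2*t)*(1/609) = 2*t/609)
(-27302 - 1841285) - y(J(28)) = (-27302 - 1841285) - 2*28²/609 = -1868587 - 2*784/609 = -1868587 - 1*224/87 = -1868587 - 224/87 = -162567293/87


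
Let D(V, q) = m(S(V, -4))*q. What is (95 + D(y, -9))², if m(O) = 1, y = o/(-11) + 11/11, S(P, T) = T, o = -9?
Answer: 7396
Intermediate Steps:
y = 20/11 (y = -9/(-11) + 11/11 = -9*(-1/11) + 11*(1/11) = 9/11 + 1 = 20/11 ≈ 1.8182)
D(V, q) = q (D(V, q) = 1*q = q)
(95 + D(y, -9))² = (95 - 9)² = 86² = 7396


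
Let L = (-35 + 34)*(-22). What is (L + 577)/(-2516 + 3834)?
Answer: 599/1318 ≈ 0.45448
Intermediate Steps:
L = 22 (L = -1*(-22) = 22)
(L + 577)/(-2516 + 3834) = (22 + 577)/(-2516 + 3834) = 599/1318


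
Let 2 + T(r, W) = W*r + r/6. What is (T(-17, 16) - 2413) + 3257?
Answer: 3403/6 ≈ 567.17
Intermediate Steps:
T(r, W) = -2 + r/6 + W*r (T(r, W) = -2 + (W*r + r/6) = -2 + (r/6 + W*r) = -2 + r/6 + W*r)
(T(-17, 16) - 2413) + 3257 = ((-2 + (⅙)*(-17) + 16*(-17)) - 2413) + 3257 = ((-2 - 17/6 - 272) - 2413) + 3257 = (-1661/6 - 2413) + 3257 = -16139/6 + 3257 = 3403/6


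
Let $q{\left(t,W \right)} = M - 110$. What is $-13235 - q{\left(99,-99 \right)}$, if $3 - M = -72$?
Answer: $-13200$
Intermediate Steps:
$M = 75$ ($M = 3 - -72 = 3 + 72 = 75$)
$q{\left(t,W \right)} = -35$ ($q{\left(t,W \right)} = 75 - 110 = -35$)
$-13235 - q{\left(99,-99 \right)} = -13235 - -35 = -13235 + 35 = -13200$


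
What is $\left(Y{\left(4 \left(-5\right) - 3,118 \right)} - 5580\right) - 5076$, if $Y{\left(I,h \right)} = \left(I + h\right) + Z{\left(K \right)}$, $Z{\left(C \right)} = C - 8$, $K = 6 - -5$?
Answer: $-10558$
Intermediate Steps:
$K = 11$ ($K = 6 + 5 = 11$)
$Z{\left(C \right)} = -8 + C$
$Y{\left(I,h \right)} = 3 + I + h$ ($Y{\left(I,h \right)} = \left(I + h\right) + \left(-8 + 11\right) = \left(I + h\right) + 3 = 3 + I + h$)
$\left(Y{\left(4 \left(-5\right) - 3,118 \right)} - 5580\right) - 5076 = \left(\left(3 + \left(4 \left(-5\right) - 3\right) + 118\right) - 5580\right) - 5076 = \left(\left(3 - 23 + 118\right) - 5580\right) + \left(-15532 + 10456\right) = \left(\left(3 - 23 + 118\right) - 5580\right) - 5076 = \left(98 - 5580\right) - 5076 = -5482 - 5076 = -10558$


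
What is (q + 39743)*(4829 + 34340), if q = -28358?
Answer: 445939065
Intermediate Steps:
(q + 39743)*(4829 + 34340) = (-28358 + 39743)*(4829 + 34340) = 11385*39169 = 445939065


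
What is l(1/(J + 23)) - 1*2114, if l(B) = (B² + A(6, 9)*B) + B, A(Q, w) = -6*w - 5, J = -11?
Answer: -305111/144 ≈ -2118.8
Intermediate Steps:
A(Q, w) = -5 - 6*w
l(B) = B² - 58*B (l(B) = (B² + (-5 - 6*9)*B) + B = (B² + (-5 - 54)*B) + B = (B² - 59*B) + B = B² - 58*B)
l(1/(J + 23)) - 1*2114 = (-58 + 1/(-11 + 23))/(-11 + 23) - 1*2114 = (-58 + 1/12)/12 - 2114 = (1/12)*(-695/12) - 2114 = -695/144 - 2114 = -305111/144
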